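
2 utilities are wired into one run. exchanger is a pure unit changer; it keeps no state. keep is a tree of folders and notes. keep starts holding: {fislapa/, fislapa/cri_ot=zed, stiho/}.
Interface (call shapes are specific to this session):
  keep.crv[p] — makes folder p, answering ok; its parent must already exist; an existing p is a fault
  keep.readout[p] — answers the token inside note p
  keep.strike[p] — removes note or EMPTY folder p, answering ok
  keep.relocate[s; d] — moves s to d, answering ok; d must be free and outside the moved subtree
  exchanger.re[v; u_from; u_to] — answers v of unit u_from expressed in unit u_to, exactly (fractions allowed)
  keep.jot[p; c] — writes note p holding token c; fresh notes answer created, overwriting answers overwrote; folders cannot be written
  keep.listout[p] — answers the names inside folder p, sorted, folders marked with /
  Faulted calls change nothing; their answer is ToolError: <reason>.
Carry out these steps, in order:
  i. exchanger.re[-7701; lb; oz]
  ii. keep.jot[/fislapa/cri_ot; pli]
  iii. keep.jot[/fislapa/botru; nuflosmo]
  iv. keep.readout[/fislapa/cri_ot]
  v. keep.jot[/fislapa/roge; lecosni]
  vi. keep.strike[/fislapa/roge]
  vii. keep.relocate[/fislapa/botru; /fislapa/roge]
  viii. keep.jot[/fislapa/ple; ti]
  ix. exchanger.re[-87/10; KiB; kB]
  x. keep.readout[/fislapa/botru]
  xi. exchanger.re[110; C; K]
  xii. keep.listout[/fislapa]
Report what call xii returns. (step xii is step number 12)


>> re(-7701, lb, oz)
<< -123216
>> jot(/fislapa/cri_ot, pli)
<< overwrote
>> jot(/fislapa/botru, nuflosmo)
<< created
>> readout(/fislapa/cri_ot)
<< pli
>> jot(/fislapa/roge, lecosni)
<< created
>> strike(/fislapa/roge)
<< ok
>> relocate(/fislapa/botru, /fislapa/roge)
<< ok
>> jot(/fislapa/ple, ti)
<< created
>> re(-87/10, KiB, kB)
<< -5568/625
>> readout(/fislapa/botru)
<< ToolError: not found
>> re(110, C, K)
<< 7663/20
>> listout(/fislapa)
<< [cri_ot, ple, roge]

Answer: [cri_ot, ple, roge]


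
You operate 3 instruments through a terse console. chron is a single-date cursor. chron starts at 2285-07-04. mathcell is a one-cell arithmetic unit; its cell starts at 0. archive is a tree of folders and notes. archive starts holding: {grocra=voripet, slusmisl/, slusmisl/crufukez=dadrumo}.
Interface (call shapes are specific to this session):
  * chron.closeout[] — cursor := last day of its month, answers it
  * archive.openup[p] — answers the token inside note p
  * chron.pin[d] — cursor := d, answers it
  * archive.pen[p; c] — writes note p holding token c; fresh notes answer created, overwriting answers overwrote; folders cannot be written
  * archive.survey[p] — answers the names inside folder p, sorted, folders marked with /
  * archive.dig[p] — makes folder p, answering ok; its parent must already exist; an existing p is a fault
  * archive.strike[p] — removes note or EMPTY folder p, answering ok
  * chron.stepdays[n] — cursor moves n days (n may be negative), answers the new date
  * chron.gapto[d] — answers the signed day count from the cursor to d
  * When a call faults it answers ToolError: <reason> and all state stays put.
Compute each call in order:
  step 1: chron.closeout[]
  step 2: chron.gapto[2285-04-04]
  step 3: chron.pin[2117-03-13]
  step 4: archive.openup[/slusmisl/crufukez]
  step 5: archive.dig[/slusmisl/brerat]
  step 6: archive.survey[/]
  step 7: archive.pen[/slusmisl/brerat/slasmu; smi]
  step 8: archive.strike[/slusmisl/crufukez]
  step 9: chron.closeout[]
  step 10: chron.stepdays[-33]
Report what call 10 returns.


% chron.closeout
  2285-07-31
% chron.gapto 2285-04-04
  -118
% chron.pin 2117-03-13
  2117-03-13
% archive.openup /slusmisl/crufukez
  dadrumo
% archive.dig /slusmisl/brerat
  ok
% archive.survey /
  [grocra, slusmisl/]
% archive.pen /slusmisl/brerat/slasmu smi
  created
% archive.strike /slusmisl/crufukez
  ok
% chron.closeout
  2117-03-31
% chron.stepdays -33
  2117-02-26

Answer: 2117-02-26


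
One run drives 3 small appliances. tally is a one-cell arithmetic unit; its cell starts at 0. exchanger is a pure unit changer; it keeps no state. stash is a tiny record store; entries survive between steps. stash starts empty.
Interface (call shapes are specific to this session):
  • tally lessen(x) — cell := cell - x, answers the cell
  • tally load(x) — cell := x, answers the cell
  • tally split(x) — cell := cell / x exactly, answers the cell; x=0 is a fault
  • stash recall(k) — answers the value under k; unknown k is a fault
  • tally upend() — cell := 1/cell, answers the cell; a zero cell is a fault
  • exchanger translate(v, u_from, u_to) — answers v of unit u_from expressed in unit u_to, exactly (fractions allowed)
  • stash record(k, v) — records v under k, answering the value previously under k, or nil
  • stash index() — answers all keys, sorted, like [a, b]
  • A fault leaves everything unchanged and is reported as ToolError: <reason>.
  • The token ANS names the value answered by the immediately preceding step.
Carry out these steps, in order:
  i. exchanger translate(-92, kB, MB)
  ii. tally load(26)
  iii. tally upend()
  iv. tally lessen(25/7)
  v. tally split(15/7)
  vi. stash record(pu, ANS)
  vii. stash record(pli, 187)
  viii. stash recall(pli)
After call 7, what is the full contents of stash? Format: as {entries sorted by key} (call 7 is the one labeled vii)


% exchanger translate v→-92 u_from→kB u_to→MB
= -23/250
% tally load x→26
= 26
% tally upend
= 1/26
% tally lessen x→25/7
= -643/182
% tally split x→15/7
= -643/390
% stash record k→pu v→ANS
= nil
% stash record k→pli v→187
= nil
% stash recall k→pli
= 187

Answer: {pli=187, pu=-643/390}


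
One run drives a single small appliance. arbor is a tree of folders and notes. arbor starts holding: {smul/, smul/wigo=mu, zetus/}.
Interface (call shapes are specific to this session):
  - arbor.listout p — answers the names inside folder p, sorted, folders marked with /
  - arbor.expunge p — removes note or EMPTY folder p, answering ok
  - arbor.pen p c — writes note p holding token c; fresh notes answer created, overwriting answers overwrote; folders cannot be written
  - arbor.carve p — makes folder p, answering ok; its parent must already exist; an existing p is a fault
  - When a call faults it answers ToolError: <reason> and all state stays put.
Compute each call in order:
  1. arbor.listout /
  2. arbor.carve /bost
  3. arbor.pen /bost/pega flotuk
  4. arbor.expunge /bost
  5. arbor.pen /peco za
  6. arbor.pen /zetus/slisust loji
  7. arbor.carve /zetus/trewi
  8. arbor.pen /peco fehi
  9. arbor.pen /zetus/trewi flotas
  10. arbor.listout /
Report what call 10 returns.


>>> arbor.listout p='/'
= [smul/, zetus/]
>>> arbor.carve p='/bost'
= ok
>>> arbor.pen p='/bost/pega' c='flotuk'
= created
>>> arbor.expunge p='/bost'
= ToolError: not empty
>>> arbor.pen p='/peco' c='za'
= created
>>> arbor.pen p='/zetus/slisust' c='loji'
= created
>>> arbor.carve p='/zetus/trewi'
= ok
>>> arbor.pen p='/peco' c='fehi'
= overwrote
>>> arbor.pen p='/zetus/trewi' c='flotas'
= ToolError: is a directory
>>> arbor.listout p='/'
= [bost/, peco, smul/, zetus/]

Answer: [bost/, peco, smul/, zetus/]


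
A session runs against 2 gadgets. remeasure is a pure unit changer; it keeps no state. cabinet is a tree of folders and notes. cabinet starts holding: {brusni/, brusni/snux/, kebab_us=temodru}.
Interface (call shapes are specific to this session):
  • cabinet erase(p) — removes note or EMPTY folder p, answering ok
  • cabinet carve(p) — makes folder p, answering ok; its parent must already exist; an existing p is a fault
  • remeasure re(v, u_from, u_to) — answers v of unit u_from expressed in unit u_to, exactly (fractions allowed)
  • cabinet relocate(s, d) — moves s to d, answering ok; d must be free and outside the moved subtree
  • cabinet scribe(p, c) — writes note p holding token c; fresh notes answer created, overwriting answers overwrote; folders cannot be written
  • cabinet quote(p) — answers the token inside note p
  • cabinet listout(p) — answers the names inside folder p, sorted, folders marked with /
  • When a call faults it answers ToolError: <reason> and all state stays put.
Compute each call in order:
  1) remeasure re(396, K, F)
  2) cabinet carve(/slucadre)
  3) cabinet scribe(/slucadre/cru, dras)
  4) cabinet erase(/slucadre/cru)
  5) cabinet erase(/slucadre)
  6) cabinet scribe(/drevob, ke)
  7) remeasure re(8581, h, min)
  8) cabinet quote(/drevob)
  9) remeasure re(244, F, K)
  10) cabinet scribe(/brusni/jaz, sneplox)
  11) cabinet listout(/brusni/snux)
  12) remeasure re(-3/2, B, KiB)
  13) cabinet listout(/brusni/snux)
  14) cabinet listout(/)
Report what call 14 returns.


Answer: [brusni/, drevob, kebab_us]

Derivation:
I try remeasure re on v='396', u_from='K', u_to='F', and get 25313/100.
I use cabinet carve on p='/slucadre', and see ok.
I use cabinet scribe on p='/slucadre/cru', c='dras', and see created.
I call cabinet erase on p='/slucadre/cru', which returns ok.
Invoking cabinet erase on p='/slucadre', and get ok.
I invoke cabinet scribe on p='/drevob', c='ke': created.
Then remeasure re on v='8581', u_from='h', u_to='min', giving 514860.
I call cabinet quote on p='/drevob', giving ke.
I invoke remeasure re on v='244', u_from='F', u_to='K', — result: 70367/180.
I call cabinet scribe on p='/brusni/jaz', c='sneplox', and get created.
Next I call cabinet listout on p='/brusni/snux', and observe [].
Calling remeasure re on v='-3/2', u_from='B', u_to='KiB', and see -3/2048.
I use cabinet listout on p='/brusni/snux', and see [].
Invoking cabinet listout on p='/', which returns [brusni/, drevob, kebab_us].


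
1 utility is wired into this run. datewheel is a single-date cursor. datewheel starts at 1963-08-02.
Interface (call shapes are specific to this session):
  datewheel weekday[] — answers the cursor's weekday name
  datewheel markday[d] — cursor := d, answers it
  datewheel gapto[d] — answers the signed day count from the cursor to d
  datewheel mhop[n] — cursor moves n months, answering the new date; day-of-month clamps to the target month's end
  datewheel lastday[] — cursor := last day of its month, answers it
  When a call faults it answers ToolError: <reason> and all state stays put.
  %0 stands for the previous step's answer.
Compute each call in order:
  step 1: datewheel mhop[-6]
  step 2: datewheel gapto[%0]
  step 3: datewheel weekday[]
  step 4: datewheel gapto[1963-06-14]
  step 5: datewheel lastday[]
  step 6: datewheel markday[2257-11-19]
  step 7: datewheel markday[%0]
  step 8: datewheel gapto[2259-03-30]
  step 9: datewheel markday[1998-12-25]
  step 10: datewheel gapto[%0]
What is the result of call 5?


Answer: 1963-02-28

Derivation:
# datewheel mhop(n=-6) => 1963-02-02
# datewheel gapto(d=%0) => 0
# datewheel weekday() => Saturday
# datewheel gapto(d=1963-06-14) => 132
# datewheel lastday() => 1963-02-28
# datewheel markday(d=2257-11-19) => 2257-11-19
# datewheel markday(d=%0) => 2257-11-19
# datewheel gapto(d=2259-03-30) => 496
# datewheel markday(d=1998-12-25) => 1998-12-25
# datewheel gapto(d=%0) => 0


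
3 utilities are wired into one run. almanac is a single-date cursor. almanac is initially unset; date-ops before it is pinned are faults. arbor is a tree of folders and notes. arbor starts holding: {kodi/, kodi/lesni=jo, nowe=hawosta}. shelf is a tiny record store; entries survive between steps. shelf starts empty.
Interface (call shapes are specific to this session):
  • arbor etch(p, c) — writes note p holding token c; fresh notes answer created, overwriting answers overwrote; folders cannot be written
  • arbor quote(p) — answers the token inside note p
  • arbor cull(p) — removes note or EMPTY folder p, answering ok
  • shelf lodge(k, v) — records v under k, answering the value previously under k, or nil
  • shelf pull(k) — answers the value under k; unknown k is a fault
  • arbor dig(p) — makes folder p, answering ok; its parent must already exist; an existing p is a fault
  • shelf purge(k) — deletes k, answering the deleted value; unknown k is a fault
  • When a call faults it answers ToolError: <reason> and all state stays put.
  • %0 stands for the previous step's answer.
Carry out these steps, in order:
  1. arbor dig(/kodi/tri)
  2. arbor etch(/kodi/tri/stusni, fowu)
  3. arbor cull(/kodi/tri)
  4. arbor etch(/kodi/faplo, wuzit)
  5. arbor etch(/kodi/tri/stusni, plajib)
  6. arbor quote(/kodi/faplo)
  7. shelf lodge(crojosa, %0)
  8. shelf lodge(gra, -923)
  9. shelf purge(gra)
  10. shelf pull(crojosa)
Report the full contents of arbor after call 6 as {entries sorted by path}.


Answer: {kodi/, kodi/faplo=wuzit, kodi/lesni=jo, kodi/tri/, kodi/tri/stusni=plajib, nowe=hawosta}

Derivation:
-- 1. arbor dig(/kodi/tri) => ok
-- 2. arbor etch(/kodi/tri/stusni, fowu) => created
-- 3. arbor cull(/kodi/tri) => ToolError: not empty
-- 4. arbor etch(/kodi/faplo, wuzit) => created
-- 5. arbor etch(/kodi/tri/stusni, plajib) => overwrote
-- 6. arbor quote(/kodi/faplo) => wuzit
-- 7. shelf lodge(crojosa, %0) => nil
-- 8. shelf lodge(gra, -923) => nil
-- 9. shelf purge(gra) => -923
-- 10. shelf pull(crojosa) => wuzit


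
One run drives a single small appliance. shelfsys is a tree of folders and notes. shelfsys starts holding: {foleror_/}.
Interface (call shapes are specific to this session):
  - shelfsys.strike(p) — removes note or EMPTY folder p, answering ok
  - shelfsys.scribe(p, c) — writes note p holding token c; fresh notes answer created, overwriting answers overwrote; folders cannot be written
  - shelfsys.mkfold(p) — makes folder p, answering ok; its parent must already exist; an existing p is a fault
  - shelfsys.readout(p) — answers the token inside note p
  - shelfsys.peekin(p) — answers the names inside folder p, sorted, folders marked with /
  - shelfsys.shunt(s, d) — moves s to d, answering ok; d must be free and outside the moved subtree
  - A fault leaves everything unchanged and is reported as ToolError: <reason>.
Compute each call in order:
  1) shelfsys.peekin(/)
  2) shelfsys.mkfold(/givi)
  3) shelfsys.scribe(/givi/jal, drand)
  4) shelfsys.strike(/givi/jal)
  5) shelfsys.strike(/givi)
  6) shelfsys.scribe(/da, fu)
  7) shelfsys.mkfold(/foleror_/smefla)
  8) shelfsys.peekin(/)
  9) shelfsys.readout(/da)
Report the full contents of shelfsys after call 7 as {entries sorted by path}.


Answer: {da=fu, foleror_/, foleror_/smefla/}

Derivation:
Invoking shelfsys.peekin using p→/, — result: [foleror_/].
Using shelfsys.mkfold using p→/givi, giving ok.
Invoking shelfsys.scribe using p→/givi/jal, c→drand, → created.
Then shelfsys.strike using p→/givi/jal, → ok.
I run shelfsys.strike using p→/givi, and observe ok.
Calling shelfsys.scribe using p→/da, c→fu: created.
Calling shelfsys.mkfold using p→/foleror_/smefla, → ok.
Using shelfsys.peekin using p→/, giving [da, foleror_/].
I invoke shelfsys.readout using p→/da, and see fu.


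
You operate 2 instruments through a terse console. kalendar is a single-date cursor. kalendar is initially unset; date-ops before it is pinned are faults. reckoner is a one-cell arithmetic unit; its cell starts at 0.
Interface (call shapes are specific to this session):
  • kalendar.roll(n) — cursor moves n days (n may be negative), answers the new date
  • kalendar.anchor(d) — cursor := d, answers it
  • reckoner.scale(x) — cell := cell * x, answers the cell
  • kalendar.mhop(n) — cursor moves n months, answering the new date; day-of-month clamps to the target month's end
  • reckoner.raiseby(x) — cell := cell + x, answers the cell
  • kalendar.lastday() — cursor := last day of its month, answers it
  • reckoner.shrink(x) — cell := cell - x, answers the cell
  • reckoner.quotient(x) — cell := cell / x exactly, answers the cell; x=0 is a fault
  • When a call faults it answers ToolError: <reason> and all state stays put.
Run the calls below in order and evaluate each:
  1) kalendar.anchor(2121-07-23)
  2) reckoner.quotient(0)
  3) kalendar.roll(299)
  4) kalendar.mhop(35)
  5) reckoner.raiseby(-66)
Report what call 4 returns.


==> kalendar.anchor(d='2121-07-23')
<== 2121-07-23
==> reckoner.quotient(x='0')
<== ToolError: division by zero
==> kalendar.roll(n='299')
<== 2122-05-18
==> kalendar.mhop(n='35')
<== 2125-04-18
==> reckoner.raiseby(x='-66')
<== -66

Answer: 2125-04-18


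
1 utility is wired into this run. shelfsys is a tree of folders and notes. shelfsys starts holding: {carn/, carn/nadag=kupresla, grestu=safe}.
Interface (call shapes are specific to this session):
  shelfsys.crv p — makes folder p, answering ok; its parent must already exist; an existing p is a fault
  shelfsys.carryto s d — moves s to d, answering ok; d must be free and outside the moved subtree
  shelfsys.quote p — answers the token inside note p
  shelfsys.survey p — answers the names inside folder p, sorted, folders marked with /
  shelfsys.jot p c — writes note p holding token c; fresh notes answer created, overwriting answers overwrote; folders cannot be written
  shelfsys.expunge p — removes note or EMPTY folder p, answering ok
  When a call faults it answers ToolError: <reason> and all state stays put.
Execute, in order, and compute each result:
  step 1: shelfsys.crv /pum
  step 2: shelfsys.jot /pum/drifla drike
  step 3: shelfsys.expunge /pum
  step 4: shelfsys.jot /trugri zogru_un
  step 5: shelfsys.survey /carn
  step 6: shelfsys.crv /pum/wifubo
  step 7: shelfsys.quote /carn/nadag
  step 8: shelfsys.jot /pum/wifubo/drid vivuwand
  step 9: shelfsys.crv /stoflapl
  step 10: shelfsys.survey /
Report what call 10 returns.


Answer: [carn/, grestu, pum/, stoflapl/, trugri]

Derivation:
==> shelfsys.crv(/pum)
<== ok
==> shelfsys.jot(/pum/drifla, drike)
<== created
==> shelfsys.expunge(/pum)
<== ToolError: not empty
==> shelfsys.jot(/trugri, zogru_un)
<== created
==> shelfsys.survey(/carn)
<== [nadag]
==> shelfsys.crv(/pum/wifubo)
<== ok
==> shelfsys.quote(/carn/nadag)
<== kupresla
==> shelfsys.jot(/pum/wifubo/drid, vivuwand)
<== created
==> shelfsys.crv(/stoflapl)
<== ok
==> shelfsys.survey(/)
<== [carn/, grestu, pum/, stoflapl/, trugri]


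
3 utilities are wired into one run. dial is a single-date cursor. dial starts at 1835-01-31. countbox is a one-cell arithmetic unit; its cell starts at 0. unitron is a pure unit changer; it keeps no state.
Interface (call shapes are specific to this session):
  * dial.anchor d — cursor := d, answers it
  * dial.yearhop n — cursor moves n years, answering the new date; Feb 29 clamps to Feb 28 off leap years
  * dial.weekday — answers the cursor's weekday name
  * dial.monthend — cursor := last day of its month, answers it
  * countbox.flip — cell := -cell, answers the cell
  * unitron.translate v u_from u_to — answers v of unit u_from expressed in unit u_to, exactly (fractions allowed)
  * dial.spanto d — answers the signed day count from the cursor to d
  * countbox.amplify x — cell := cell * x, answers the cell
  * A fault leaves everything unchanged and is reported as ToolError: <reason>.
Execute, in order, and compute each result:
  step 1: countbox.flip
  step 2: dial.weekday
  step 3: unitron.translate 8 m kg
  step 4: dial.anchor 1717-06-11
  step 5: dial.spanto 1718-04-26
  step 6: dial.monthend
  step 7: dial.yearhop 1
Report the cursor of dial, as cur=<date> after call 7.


Answer: cur=1718-06-30

Derivation:
·→ countbox.flip()
·← 0
·→ dial.weekday()
·← Saturday
·→ unitron.translate(v=8, u_from=m, u_to=kg)
·← ToolError: incompatible units
·→ dial.anchor(d=1717-06-11)
·← 1717-06-11
·→ dial.spanto(d=1718-04-26)
·← 319
·→ dial.monthend()
·← 1717-06-30
·→ dial.yearhop(n=1)
·← 1718-06-30


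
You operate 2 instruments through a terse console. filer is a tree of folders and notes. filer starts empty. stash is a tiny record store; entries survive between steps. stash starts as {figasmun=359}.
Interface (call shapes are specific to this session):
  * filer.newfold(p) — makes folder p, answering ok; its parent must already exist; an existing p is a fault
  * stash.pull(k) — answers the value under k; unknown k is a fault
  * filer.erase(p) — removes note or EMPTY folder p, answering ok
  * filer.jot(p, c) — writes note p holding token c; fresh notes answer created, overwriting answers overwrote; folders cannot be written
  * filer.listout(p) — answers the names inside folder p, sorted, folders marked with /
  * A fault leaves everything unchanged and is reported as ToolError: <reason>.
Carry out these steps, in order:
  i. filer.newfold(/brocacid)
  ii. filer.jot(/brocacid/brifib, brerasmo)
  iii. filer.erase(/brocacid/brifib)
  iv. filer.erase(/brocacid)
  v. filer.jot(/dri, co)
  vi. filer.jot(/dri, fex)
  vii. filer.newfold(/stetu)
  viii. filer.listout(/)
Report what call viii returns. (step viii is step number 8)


Answer: [dri, stetu/]

Derivation:
-> newfold(p=/brocacid)
<- ok
-> jot(p=/brocacid/brifib, c=brerasmo)
<- created
-> erase(p=/brocacid/brifib)
<- ok
-> erase(p=/brocacid)
<- ok
-> jot(p=/dri, c=co)
<- created
-> jot(p=/dri, c=fex)
<- overwrote
-> newfold(p=/stetu)
<- ok
-> listout(p=/)
<- [dri, stetu/]


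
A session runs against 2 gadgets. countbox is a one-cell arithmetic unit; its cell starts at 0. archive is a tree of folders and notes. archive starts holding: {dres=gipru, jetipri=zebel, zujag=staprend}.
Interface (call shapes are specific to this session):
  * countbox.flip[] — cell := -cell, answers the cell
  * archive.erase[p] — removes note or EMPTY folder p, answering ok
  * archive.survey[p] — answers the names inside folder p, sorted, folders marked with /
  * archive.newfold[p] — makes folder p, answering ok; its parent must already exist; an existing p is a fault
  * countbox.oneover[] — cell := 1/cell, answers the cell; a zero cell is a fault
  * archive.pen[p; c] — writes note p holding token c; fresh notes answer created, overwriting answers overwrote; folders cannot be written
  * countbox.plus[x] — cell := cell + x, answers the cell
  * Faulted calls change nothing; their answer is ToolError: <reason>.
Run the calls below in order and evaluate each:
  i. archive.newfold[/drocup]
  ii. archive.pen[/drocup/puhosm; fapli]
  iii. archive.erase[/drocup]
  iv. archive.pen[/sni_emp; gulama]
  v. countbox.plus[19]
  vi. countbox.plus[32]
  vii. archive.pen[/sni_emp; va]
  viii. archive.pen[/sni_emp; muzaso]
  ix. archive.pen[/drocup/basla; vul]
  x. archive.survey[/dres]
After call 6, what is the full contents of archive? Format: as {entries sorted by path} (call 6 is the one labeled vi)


Answer: {dres=gipru, drocup/, drocup/puhosm=fapli, jetipri=zebel, sni_emp=gulama, zujag=staprend}

Derivation:
Do: archive.newfold[p='/drocup']
See: ok
Do: archive.pen[p='/drocup/puhosm'; c='fapli']
See: created
Do: archive.erase[p='/drocup']
See: ToolError: not empty
Do: archive.pen[p='/sni_emp'; c='gulama']
See: created
Do: countbox.plus[x='19']
See: 19
Do: countbox.plus[x='32']
See: 51
Do: archive.pen[p='/sni_emp'; c='va']
See: overwrote
Do: archive.pen[p='/sni_emp'; c='muzaso']
See: overwrote
Do: archive.pen[p='/drocup/basla'; c='vul']
See: created
Do: archive.survey[p='/dres']
See: ToolError: not a directory


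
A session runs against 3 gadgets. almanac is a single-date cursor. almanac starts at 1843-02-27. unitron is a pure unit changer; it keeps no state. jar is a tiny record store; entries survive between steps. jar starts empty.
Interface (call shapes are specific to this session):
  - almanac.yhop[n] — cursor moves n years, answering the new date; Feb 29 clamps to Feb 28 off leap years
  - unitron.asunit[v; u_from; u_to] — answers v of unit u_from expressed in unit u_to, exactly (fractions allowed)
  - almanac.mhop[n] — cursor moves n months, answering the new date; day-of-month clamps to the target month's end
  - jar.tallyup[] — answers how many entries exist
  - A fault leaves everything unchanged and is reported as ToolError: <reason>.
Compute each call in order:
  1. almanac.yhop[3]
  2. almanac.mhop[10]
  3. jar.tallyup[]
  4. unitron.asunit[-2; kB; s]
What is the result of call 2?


Answer: 1846-12-27

Derivation:
Do: yhop[n='3']
See: 1846-02-27
Do: mhop[n='10']
See: 1846-12-27
Do: tallyup[]
See: 0
Do: asunit[v='-2'; u_from='kB'; u_to='s']
See: ToolError: incompatible units


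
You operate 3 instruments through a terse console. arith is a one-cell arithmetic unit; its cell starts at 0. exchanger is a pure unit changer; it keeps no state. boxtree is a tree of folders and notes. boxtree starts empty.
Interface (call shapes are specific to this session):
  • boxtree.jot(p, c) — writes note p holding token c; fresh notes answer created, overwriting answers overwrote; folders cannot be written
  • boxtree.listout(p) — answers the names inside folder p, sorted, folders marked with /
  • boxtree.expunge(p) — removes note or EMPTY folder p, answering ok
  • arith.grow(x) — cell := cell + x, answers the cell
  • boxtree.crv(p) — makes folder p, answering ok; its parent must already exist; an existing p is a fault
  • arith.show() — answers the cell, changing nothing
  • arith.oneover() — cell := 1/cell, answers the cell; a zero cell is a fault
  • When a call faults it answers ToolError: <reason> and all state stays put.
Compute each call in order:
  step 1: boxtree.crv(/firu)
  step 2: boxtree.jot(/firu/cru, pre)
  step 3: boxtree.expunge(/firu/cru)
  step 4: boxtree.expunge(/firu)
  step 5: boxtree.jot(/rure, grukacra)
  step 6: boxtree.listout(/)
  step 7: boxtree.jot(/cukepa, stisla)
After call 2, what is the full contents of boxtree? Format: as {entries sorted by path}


Answer: {firu/, firu/cru=pre}

Derivation:
·→ crv(/firu)
·← ok
·→ jot(/firu/cru, pre)
·← created
·→ expunge(/firu/cru)
·← ok
·→ expunge(/firu)
·← ok
·→ jot(/rure, grukacra)
·← created
·→ listout(/)
·← [rure]
·→ jot(/cukepa, stisla)
·← created


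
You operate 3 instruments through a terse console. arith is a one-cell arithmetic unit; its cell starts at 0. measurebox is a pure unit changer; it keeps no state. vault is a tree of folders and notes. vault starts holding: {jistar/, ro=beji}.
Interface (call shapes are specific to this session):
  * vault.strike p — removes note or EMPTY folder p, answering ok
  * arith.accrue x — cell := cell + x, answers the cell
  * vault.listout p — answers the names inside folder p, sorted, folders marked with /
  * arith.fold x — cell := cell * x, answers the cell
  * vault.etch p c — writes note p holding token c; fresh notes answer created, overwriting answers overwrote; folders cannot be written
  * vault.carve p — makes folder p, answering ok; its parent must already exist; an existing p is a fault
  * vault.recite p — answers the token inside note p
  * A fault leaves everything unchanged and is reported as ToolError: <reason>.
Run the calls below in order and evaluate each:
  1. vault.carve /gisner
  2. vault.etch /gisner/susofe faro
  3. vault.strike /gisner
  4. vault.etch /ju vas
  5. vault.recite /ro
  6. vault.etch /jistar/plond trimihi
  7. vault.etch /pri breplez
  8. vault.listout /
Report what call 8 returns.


Answer: [gisner/, jistar/, ju, pri, ro]

Derivation:
! carve(/gisner) == ok
! etch(/gisner/susofe, faro) == created
! strike(/gisner) == ToolError: not empty
! etch(/ju, vas) == created
! recite(/ro) == beji
! etch(/jistar/plond, trimihi) == created
! etch(/pri, breplez) == created
! listout(/) == [gisner/, jistar/, ju, pri, ro]


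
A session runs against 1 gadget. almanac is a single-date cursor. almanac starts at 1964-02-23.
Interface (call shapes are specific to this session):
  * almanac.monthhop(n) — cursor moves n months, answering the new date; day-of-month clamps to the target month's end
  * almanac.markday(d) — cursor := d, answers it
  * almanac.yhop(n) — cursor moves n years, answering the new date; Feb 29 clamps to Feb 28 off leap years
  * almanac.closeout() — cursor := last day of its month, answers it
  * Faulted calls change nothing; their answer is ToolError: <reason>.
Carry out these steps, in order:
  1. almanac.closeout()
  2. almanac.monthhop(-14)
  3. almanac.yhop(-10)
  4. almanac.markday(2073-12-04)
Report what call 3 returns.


Act: almanac.closeout[]
Obs: 1964-02-29
Act: almanac.monthhop[n→-14]
Obs: 1962-12-29
Act: almanac.yhop[n→-10]
Obs: 1952-12-29
Act: almanac.markday[d→2073-12-04]
Obs: 2073-12-04

Answer: 1952-12-29


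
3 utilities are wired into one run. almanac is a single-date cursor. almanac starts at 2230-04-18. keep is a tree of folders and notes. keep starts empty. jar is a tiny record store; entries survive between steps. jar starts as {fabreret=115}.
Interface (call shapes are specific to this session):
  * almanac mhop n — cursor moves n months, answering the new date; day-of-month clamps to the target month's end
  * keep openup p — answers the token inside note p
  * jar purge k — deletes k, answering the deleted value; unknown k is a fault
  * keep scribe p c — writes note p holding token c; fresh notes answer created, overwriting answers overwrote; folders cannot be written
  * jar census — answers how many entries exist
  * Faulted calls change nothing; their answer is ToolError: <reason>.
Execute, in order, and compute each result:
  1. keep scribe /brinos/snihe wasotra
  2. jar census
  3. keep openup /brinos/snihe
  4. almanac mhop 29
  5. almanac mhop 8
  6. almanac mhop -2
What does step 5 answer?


# 1. keep scribe(p=/brinos/snihe, c=wasotra) -> ToolError: no parent
# 2. jar census() -> 1
# 3. keep openup(p=/brinos/snihe) -> ToolError: not found
# 4. almanac mhop(n=29) -> 2232-09-18
# 5. almanac mhop(n=8) -> 2233-05-18
# 6. almanac mhop(n=-2) -> 2233-03-18

Answer: 2233-05-18


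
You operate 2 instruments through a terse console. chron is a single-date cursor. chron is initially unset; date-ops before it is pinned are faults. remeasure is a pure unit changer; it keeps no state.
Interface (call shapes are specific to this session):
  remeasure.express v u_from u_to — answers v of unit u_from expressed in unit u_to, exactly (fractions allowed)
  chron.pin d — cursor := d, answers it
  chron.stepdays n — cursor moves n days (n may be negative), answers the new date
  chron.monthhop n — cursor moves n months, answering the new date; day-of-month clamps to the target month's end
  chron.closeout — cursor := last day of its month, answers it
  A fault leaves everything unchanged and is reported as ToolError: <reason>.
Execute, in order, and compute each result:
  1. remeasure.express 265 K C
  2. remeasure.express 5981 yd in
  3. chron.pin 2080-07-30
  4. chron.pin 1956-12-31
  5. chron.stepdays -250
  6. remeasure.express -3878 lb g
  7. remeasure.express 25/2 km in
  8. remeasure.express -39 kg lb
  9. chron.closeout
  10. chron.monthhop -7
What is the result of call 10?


Answer: 1955-09-30

Derivation:
// 1. express(265, K, C) == -163/20
// 2. express(5981, yd, in) == 215316
// 3. pin(2080-07-30) == 2080-07-30
// 4. pin(1956-12-31) == 1956-12-31
// 5. stepdays(-250) == 1956-04-25
// 6. express(-3878, lb, g) == -87951560543/50000
// 7. express(25/2, km, in) == 62500000/127
// 8. express(-39, kg, lb) == -3900000000/45359237
// 9. closeout() == 1956-04-30
// 10. monthhop(-7) == 1955-09-30


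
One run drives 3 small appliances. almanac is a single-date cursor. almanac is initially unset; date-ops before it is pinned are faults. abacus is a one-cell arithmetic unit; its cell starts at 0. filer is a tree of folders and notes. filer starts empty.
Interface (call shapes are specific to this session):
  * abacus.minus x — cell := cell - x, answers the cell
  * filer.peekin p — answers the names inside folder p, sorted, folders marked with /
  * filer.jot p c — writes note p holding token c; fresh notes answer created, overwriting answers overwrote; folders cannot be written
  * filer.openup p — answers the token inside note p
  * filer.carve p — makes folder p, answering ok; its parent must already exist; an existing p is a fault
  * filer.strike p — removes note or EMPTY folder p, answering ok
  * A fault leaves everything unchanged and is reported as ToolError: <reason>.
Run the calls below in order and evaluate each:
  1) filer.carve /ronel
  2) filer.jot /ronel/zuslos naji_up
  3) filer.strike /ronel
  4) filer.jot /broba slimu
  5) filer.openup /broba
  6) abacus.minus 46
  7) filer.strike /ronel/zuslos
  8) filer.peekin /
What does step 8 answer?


> carve /ronel
  ok
> jot /ronel/zuslos naji_up
  created
> strike /ronel
  ToolError: not empty
> jot /broba slimu
  created
> openup /broba
  slimu
> minus 46
  -46
> strike /ronel/zuslos
  ok
> peekin /
  [broba, ronel/]

Answer: [broba, ronel/]


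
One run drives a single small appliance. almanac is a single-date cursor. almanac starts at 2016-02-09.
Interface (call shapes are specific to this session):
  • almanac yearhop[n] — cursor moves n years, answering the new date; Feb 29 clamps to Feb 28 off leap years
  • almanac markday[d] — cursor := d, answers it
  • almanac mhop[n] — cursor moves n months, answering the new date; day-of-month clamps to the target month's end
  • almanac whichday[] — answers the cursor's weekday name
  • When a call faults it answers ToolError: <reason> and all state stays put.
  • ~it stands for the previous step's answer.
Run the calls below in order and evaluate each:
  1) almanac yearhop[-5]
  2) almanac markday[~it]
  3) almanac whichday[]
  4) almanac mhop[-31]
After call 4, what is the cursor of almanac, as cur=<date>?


Answer: cur=2008-07-09

Derivation:
-> almanac yearhop(n=-5)
<- 2011-02-09
-> almanac markday(d=~it)
<- 2011-02-09
-> almanac whichday()
<- Wednesday
-> almanac mhop(n=-31)
<- 2008-07-09


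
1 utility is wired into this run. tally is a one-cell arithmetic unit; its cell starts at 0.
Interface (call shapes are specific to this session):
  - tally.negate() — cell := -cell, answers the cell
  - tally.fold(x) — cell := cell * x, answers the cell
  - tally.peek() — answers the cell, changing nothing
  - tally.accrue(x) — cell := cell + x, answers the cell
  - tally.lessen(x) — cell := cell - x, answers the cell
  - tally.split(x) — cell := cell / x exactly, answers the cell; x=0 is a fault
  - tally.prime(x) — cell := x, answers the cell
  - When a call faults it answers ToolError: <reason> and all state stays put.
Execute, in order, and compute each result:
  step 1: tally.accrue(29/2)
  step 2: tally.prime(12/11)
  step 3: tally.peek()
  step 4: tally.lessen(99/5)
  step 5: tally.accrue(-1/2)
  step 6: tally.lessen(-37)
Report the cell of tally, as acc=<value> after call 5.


# 1. accrue(29/2) : 29/2
# 2. prime(12/11) : 12/11
# 3. peek() : 12/11
# 4. lessen(99/5) : -1029/55
# 5. accrue(-1/2) : -2113/110
# 6. lessen(-37) : 1957/110

Answer: acc=-2113/110


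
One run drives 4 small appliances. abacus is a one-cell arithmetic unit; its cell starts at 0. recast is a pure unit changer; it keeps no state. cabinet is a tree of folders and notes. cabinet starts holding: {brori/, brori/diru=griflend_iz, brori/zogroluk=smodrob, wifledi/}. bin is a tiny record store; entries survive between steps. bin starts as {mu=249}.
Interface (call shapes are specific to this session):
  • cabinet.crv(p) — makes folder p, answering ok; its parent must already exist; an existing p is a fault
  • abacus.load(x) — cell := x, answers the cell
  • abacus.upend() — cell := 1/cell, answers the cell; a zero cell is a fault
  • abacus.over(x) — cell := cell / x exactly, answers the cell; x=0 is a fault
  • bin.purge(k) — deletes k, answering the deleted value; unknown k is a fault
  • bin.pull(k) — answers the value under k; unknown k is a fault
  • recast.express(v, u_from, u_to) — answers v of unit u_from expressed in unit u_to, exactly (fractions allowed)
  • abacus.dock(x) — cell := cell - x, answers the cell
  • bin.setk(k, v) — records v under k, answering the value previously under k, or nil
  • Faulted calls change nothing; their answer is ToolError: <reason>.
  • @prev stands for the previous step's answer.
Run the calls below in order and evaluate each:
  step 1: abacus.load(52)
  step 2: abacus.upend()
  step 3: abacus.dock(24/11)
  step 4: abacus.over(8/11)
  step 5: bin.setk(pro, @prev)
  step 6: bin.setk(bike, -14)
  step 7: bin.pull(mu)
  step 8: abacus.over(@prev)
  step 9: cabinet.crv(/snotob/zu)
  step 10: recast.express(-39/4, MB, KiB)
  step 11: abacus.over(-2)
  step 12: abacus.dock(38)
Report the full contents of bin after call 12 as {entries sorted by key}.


Answer: {bike=-14, mu=249, pro=-1237/416}

Derivation:
[in] abacus.load x=52
[out] 52
[in] abacus.upend
[out] 1/52
[in] abacus.dock x=24/11
[out] -1237/572
[in] abacus.over x=8/11
[out] -1237/416
[in] bin.setk k=pro v=@prev
[out] nil
[in] bin.setk k=bike v=-14
[out] nil
[in] bin.pull k=mu
[out] 249
[in] abacus.over x=@prev
[out] -1237/103584
[in] cabinet.crv p=/snotob/zu
[out] ToolError: no parent
[in] recast.express v=-39/4 u_from=MB u_to=KiB
[out] -609375/64
[in] abacus.over x=-2
[out] 1237/207168
[in] abacus.dock x=38
[out] -7871147/207168


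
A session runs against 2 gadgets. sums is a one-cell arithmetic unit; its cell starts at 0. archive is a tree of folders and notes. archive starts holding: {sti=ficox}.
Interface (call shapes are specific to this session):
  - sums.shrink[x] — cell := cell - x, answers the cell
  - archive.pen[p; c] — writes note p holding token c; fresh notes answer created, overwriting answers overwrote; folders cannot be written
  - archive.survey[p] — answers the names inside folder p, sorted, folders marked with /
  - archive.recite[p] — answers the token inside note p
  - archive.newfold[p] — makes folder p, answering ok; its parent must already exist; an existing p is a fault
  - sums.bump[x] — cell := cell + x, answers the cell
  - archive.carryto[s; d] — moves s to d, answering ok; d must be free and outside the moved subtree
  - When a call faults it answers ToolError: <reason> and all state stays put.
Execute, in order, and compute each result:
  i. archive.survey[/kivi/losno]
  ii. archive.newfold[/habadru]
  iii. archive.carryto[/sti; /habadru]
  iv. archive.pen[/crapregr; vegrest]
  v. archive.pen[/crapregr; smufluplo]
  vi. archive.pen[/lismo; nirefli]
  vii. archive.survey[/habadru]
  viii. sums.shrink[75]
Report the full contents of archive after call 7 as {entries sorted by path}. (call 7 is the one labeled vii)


Answer: {crapregr=smufluplo, habadru/, lismo=nirefli, sti=ficox}

Derivation:
Step: archive.survey[p→/kivi/losno]
Result: ToolError: not found
Step: archive.newfold[p→/habadru]
Result: ok
Step: archive.carryto[s→/sti; d→/habadru]
Result: ToolError: exists
Step: archive.pen[p→/crapregr; c→vegrest]
Result: created
Step: archive.pen[p→/crapregr; c→smufluplo]
Result: overwrote
Step: archive.pen[p→/lismo; c→nirefli]
Result: created
Step: archive.survey[p→/habadru]
Result: []
Step: sums.shrink[x→75]
Result: -75


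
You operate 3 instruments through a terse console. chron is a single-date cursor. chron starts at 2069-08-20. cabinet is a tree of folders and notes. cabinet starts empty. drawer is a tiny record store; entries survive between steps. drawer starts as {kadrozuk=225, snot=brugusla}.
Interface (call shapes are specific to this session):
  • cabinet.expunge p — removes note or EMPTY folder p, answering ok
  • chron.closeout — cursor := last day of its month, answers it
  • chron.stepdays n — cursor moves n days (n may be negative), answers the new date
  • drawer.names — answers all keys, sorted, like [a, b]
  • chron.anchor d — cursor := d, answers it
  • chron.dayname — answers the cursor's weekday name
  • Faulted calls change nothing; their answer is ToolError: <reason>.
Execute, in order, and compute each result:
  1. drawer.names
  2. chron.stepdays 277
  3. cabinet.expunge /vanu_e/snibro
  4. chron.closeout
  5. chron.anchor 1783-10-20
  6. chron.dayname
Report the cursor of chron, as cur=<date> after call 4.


Answer: cur=2070-05-31

Derivation:
% drawer.names() -> [kadrozuk, snot]
% chron.stepdays(n→277) -> 2070-05-24
% cabinet.expunge(p→/vanu_e/snibro) -> ToolError: not found
% chron.closeout() -> 2070-05-31
% chron.anchor(d→1783-10-20) -> 1783-10-20
% chron.dayname() -> Monday
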